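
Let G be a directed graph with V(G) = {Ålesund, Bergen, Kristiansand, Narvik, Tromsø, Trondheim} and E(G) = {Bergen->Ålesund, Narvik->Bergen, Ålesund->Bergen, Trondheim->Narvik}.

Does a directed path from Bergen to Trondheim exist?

Explore from Bergen.
Distance 1: reach Ålesund.
The search from Bergen is exhausted; no directed path reaches Trondheim.

No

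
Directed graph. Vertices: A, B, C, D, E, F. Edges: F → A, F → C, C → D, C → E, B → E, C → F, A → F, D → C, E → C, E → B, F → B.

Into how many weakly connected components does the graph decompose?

From A: component {A, B, C, D, E, F}.
That's 1 component.

1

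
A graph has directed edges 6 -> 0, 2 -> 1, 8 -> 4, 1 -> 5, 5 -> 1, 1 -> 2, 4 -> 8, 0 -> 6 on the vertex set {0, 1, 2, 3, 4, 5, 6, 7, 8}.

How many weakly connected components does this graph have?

From 0: component {0, 6}.
From 1: component {1, 2, 5}.
From 3: component {3}.
From 4: component {4, 8}.
From 7: component {7}.
That's 5 components.

5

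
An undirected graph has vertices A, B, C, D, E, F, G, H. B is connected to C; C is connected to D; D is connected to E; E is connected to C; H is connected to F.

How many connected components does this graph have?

From A: component {A}.
From B: component {B, C, D, E}.
From F: component {F, H}.
From G: component {G}.
That's 4 components.

4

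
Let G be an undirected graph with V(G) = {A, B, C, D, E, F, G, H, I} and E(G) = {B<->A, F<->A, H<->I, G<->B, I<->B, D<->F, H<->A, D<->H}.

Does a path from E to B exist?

E has no edges, so nothing is reachable from it.

No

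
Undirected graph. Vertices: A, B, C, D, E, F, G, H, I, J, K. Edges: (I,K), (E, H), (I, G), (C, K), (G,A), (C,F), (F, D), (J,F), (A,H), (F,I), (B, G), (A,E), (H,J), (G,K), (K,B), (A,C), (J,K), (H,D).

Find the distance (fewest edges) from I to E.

Distance 0: I.
Distance 1: F, G, K.
Distance 2: A, B, C, D, J.
Distance 3: E, H — contains E.

3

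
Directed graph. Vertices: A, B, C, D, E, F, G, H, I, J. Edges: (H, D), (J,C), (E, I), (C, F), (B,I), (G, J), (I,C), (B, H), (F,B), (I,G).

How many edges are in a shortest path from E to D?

6

Distance 0: E.
Distance 1: I.
Distance 2: C, G.
Distance 3: F, J.
Distance 4: B.
Distance 5: H.
Distance 6: D — contains D.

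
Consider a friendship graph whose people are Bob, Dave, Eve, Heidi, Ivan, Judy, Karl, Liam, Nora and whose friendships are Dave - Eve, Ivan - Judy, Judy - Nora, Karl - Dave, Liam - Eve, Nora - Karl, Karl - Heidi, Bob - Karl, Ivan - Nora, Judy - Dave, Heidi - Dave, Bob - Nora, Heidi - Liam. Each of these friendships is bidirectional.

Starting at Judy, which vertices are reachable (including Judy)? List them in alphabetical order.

Start at Judy.
Its neighbours: Dave, Ivan, Nora.
Then their neighbours: Bob, Eve, Heidi, Karl.
Then next layer: Liam.
Every vertex is now reached.

Bob, Dave, Eve, Heidi, Ivan, Judy, Karl, Liam, Nora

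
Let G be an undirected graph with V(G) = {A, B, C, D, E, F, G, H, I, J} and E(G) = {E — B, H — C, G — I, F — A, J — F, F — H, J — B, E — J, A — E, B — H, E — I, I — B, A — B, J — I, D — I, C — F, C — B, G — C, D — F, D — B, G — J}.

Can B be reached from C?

Explore from C.
Distance 1: reach B, F, G, H.
Found B.

Yes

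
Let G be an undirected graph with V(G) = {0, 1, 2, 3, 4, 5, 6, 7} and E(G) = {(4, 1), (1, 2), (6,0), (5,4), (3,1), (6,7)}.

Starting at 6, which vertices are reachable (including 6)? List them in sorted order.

Start at 6.
Its neighbours: 0, 7.
Nothing further is reachable.

0, 6, 7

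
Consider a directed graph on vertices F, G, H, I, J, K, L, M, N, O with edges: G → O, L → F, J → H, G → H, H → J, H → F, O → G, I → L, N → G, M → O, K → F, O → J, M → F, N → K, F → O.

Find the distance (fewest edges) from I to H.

5

Distance 0: I.
Distance 1: L.
Distance 2: F.
Distance 3: O.
Distance 4: G, J.
Distance 5: H — contains H.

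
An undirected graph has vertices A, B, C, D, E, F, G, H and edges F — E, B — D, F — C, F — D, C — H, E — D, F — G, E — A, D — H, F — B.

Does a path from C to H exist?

Yes

Explore from C.
Distance 1: reach F, H.
Found H.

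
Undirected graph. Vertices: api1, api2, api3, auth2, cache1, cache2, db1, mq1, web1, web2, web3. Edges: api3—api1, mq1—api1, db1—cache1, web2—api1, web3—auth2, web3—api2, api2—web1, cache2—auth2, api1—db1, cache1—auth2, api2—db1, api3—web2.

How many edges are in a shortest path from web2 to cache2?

5

Distance 0: web2.
Distance 1: api1, api3.
Distance 2: db1, mq1.
Distance 3: api2, cache1.
Distance 4: auth2, web1, web3.
Distance 5: cache2 — contains cache2.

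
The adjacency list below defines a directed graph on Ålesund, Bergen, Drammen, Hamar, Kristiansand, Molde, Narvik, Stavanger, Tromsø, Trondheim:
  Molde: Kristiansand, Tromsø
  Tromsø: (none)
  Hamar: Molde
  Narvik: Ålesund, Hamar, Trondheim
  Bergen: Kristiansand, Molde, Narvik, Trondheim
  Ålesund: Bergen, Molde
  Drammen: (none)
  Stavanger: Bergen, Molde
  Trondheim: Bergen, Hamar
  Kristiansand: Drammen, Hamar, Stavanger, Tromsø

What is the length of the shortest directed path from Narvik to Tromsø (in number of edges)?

Distance 0: Narvik.
Distance 1: Ålesund, Hamar, Trondheim.
Distance 2: Bergen, Molde.
Distance 3: Kristiansand, Tromsø — contains Tromsø.

3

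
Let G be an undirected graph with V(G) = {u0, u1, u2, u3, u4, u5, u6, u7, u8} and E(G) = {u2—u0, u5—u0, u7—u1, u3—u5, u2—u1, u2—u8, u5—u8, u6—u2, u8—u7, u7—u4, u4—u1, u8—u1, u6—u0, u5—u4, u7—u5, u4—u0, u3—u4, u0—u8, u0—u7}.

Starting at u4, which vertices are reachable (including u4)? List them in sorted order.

u0, u1, u2, u3, u4, u5, u6, u7, u8

Start at u4.
Its neighbours: u0, u1, u3, u5, u7.
Then their neighbours: u2, u6, u8.
Every vertex is now reached.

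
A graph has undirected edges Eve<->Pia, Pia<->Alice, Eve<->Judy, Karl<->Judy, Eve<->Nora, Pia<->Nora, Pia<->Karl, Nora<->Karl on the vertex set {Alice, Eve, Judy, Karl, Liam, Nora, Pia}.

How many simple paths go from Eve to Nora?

5

Eve–Judy–Karl–Nora
Eve–Judy–Karl–Pia–Nora
Eve–Nora
Eve–Pia–Karl–Nora
Eve–Pia–Nora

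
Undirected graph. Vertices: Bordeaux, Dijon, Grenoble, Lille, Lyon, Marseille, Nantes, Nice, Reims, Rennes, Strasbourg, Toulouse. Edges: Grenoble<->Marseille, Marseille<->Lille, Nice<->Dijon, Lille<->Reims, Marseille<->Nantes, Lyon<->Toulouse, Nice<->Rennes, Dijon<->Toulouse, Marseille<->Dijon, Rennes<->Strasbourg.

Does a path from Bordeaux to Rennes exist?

No

Bordeaux has no edges, so nothing is reachable from it.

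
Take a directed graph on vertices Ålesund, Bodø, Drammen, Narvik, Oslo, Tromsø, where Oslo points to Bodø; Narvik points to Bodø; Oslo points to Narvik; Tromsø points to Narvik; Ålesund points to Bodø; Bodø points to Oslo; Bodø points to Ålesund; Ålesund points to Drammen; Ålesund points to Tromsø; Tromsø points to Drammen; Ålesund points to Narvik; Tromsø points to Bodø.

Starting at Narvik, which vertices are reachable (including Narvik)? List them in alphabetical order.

Start at Narvik.
Its neighbours: Bodø.
Then their neighbours: Ålesund, Oslo.
Then next layer: Drammen, Tromsø.
Every vertex is now reached.

Ålesund, Bodø, Drammen, Narvik, Oslo, Tromsø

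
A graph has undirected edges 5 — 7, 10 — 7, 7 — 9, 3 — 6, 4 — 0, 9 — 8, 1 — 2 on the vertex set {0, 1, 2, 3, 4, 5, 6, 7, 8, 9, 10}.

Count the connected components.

From 0: component {0, 4}.
From 1: component {1, 2}.
From 3: component {3, 6}.
From 5: component {5, 7, 8, 9, 10}.
That's 4 components.

4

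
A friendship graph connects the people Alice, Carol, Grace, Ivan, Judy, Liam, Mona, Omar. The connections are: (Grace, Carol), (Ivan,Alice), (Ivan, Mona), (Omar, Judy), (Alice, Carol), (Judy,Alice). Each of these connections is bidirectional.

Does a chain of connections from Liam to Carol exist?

Liam has no edges, so nothing is reachable from it.

No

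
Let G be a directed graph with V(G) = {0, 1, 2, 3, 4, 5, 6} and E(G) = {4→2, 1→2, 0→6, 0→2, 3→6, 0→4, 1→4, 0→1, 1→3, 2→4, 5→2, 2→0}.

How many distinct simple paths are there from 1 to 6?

1→2→0→6
1→3→6
1→4→2→0→6

3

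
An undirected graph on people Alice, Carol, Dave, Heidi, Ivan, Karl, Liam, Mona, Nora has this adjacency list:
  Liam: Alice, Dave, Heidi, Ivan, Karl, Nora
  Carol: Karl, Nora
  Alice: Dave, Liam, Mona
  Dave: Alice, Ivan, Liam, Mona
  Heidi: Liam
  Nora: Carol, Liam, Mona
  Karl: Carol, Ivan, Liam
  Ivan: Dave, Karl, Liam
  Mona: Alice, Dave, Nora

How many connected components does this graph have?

From Alice: component {Alice, Carol, Dave, Heidi, Ivan, Karl, Liam, Mona, Nora}.
That's 1 component.

1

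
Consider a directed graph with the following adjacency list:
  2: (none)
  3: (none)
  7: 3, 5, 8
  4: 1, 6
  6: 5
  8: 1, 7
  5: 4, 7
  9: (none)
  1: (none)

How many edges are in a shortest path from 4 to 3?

Distance 0: 4.
Distance 1: 1, 6.
Distance 2: 5.
Distance 3: 7.
Distance 4: 3, 8 — contains 3.

4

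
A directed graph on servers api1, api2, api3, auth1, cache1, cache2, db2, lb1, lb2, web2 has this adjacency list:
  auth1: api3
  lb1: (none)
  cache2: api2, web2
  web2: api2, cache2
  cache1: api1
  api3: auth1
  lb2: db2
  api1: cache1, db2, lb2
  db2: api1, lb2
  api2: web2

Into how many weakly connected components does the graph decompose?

4

From api1: component {api1, cache1, db2, lb2}.
From api2: component {api2, cache2, web2}.
From api3: component {api3, auth1}.
From lb1: component {lb1}.
That's 4 components.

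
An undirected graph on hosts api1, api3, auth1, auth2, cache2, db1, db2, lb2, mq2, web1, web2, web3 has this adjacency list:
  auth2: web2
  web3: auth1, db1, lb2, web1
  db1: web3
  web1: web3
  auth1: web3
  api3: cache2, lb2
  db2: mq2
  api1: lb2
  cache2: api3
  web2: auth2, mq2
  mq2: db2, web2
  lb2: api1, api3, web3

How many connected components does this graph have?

2

From api1: component {api1, api3, auth1, cache2, db1, lb2, web1, web3}.
From auth2: component {auth2, db2, mq2, web2}.
That's 2 components.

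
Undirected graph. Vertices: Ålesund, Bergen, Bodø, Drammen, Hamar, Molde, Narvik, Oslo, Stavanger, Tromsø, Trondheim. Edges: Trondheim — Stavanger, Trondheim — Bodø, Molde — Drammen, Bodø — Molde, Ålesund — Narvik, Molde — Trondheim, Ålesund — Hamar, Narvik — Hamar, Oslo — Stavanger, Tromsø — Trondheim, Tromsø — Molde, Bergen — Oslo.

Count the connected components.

From Ålesund: component {Ålesund, Hamar, Narvik}.
From Bergen: component {Bergen, Bodø, Drammen, Molde, Oslo, Stavanger, Tromsø, Trondheim}.
That's 2 components.

2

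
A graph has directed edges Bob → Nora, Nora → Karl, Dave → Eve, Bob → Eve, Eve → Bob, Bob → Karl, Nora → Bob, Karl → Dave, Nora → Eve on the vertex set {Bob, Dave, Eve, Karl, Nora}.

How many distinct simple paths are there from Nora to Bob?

Nora→Bob
Nora→Eve→Bob
Nora→Karl→Dave→Eve→Bob

3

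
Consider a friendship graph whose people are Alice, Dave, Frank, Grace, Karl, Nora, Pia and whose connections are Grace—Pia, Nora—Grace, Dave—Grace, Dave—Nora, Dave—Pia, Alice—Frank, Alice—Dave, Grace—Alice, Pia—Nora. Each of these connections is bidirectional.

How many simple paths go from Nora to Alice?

10

Nora–Dave–Alice
Nora–Dave–Grace–Alice
Nora–Dave–Pia–Grace–Alice
Nora–Grace–Alice
Nora–Grace–Dave–Alice
Nora–Grace–Pia–Dave–Alice
Nora–Pia–Dave–Alice
Nora–Pia–Dave–Grace–Alice
Nora–Pia–Grace–Alice
Nora–Pia–Grace–Dave–Alice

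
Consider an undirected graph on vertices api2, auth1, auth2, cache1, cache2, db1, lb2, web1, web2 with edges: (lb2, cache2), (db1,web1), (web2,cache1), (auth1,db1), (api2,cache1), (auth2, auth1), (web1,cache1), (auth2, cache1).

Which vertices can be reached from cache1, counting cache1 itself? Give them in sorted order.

Start at cache1.
Its neighbours: api2, auth2, web1, web2.
Then their neighbours: auth1, db1.
Nothing further is reachable.

api2, auth1, auth2, cache1, db1, web1, web2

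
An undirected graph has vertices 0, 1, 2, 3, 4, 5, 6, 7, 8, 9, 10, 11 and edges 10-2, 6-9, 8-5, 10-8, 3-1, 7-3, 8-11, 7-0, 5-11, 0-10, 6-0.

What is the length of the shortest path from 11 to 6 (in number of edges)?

Distance 0: 11.
Distance 1: 5, 8.
Distance 2: 10.
Distance 3: 0, 2.
Distance 4: 6, 7 — contains 6.

4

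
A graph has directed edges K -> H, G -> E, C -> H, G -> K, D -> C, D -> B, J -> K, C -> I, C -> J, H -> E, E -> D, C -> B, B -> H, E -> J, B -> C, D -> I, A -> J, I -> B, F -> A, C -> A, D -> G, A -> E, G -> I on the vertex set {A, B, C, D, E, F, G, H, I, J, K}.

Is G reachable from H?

Yes

Explore from H.
Distance 1: reach E.
Distance 2: reach D, J.
Distance 3: reach B, C, G, I, K.
Found G.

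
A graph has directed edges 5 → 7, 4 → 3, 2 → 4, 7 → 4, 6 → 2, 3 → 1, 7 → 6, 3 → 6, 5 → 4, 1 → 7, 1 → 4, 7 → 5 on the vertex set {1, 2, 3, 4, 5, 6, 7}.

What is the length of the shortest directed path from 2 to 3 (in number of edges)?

2

Distance 0: 2.
Distance 1: 4.
Distance 2: 3 — contains 3.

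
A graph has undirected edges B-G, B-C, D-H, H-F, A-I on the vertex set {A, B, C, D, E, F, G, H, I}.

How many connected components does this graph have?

From A: component {A, I}.
From B: component {B, C, G}.
From D: component {D, F, H}.
From E: component {E}.
That's 4 components.

4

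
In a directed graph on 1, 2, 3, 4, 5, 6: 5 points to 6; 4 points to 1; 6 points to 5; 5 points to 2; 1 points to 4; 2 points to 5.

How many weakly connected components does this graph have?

From 1: component {1, 4}.
From 2: component {2, 5, 6}.
From 3: component {3}.
That's 3 components.

3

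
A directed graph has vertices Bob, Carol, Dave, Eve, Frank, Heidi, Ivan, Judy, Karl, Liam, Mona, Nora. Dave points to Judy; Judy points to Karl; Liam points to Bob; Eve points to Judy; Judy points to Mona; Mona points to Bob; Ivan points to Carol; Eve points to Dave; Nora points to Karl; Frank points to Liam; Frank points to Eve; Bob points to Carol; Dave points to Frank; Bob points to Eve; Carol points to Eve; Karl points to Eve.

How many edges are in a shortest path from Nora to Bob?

Distance 0: Nora.
Distance 1: Karl.
Distance 2: Eve.
Distance 3: Dave, Judy.
Distance 4: Frank, Mona.
Distance 5: Bob, Liam — contains Bob.

5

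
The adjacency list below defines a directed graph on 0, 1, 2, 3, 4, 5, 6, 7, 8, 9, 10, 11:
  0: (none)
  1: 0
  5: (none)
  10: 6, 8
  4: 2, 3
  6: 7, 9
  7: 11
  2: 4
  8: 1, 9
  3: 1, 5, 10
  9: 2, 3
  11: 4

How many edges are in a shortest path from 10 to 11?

3

Distance 0: 10.
Distance 1: 6, 8.
Distance 2: 1, 7, 9.
Distance 3: 0, 2, 3, 11 — contains 11.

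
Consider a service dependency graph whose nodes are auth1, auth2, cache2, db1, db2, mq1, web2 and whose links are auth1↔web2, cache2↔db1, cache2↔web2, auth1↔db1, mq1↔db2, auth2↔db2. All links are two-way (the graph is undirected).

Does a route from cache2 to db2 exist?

No

Explore from cache2.
Distance 1: reach db1, web2.
Distance 2: reach auth1.
The search is exhausted without reaching db2; it lies in a different component.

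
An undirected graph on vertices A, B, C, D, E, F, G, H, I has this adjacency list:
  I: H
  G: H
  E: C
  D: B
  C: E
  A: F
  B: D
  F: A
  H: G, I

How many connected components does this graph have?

4

From A: component {A, F}.
From B: component {B, D}.
From C: component {C, E}.
From G: component {G, H, I}.
That's 4 components.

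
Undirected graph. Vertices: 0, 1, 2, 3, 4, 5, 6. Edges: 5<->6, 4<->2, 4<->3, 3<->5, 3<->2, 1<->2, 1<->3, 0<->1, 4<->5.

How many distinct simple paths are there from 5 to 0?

7

5–3–1–0
5–3–2–1–0
5–3–4–2–1–0
5–4–2–1–0
5–4–2–3–1–0
5–4–3–1–0
5–4–3–2–1–0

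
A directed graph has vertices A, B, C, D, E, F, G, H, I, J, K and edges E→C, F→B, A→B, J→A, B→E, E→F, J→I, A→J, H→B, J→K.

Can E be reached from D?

No

D has no outgoing edges, so nothing is reachable from it.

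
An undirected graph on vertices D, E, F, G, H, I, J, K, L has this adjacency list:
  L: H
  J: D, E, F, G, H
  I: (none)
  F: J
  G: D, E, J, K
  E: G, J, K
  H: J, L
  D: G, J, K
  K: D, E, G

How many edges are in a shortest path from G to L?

3

Distance 0: G.
Distance 1: D, E, J, K.
Distance 2: F, H.
Distance 3: L — contains L.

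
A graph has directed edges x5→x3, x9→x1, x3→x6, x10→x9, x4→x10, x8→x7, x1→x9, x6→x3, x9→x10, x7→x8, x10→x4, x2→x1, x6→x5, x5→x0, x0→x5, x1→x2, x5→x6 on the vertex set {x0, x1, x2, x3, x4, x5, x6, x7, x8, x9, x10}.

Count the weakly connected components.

3

From x0: component {x0, x3, x5, x6}.
From x1: component {x1, x2, x4, x9, x10}.
From x7: component {x7, x8}.
That's 3 components.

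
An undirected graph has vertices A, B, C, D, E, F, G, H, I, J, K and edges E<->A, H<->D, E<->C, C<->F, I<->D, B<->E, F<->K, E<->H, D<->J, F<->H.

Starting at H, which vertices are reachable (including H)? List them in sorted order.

Start at H.
Its neighbours: D, E, F.
Then their neighbours: A, B, C, I, J, K.
Nothing further is reachable.

A, B, C, D, E, F, H, I, J, K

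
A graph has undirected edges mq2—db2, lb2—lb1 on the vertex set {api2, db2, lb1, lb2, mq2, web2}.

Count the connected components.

From api2: component {api2}.
From db2: component {db2, mq2}.
From lb1: component {lb1, lb2}.
From web2: component {web2}.
That's 4 components.

4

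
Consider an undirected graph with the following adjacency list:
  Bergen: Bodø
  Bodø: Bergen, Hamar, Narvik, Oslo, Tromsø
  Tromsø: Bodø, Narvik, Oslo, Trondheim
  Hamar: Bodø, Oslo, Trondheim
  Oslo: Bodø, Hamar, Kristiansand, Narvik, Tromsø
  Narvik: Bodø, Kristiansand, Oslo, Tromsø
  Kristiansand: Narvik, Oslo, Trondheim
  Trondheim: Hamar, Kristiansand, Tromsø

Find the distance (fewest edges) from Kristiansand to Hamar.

2

Distance 0: Kristiansand.
Distance 1: Narvik, Oslo, Trondheim.
Distance 2: Bodø, Hamar, Tromsø — contains Hamar.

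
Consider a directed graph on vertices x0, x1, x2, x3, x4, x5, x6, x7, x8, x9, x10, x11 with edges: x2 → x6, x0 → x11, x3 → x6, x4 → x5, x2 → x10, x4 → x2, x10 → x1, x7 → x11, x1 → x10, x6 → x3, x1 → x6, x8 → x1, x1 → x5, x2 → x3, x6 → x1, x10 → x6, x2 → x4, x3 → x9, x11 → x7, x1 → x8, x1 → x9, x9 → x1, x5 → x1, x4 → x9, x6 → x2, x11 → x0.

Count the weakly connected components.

From x0: component {x0, x7, x11}.
From x1: component {x1, x2, x3, x4, x5, x6, x8, x9, x10}.
That's 2 components.

2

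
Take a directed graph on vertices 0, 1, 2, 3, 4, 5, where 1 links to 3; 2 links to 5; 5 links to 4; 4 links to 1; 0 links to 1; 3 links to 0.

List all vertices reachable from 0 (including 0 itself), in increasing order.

Start at 0.
Its neighbours: 1.
Then their neighbours: 3.
Nothing further is reachable.

0, 1, 3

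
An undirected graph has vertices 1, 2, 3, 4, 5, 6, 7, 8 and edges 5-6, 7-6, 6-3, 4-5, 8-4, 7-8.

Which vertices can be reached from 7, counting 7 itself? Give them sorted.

Start at 7.
Its neighbours: 6, 8.
Then their neighbours: 3, 4, 5.
Nothing further is reachable.

3, 4, 5, 6, 7, 8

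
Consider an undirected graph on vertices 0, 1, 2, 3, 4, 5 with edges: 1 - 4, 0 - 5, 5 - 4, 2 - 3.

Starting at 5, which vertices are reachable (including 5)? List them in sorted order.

Start at 5.
Its neighbours: 0, 4.
Then their neighbours: 1.
Nothing further is reachable.

0, 1, 4, 5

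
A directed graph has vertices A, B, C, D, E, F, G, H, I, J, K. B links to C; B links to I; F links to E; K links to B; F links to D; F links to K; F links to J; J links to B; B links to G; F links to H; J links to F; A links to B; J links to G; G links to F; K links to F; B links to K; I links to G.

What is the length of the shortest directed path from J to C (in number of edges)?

2

Distance 0: J.
Distance 1: B, F, G.
Distance 2: C, D, E, H, I, K — contains C.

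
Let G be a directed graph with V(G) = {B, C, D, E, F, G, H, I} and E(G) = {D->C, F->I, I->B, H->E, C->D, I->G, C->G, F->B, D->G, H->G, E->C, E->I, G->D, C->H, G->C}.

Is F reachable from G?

No

Explore from G.
Distance 1: reach C, D.
Distance 2: reach H.
Distance 3: reach E.
Distance 4: reach I.
Distance 5: reach B.
The search from G is exhausted; no directed path reaches F.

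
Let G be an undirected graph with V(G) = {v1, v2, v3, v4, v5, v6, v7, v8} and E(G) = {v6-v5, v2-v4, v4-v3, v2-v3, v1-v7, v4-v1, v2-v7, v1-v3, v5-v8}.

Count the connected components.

From v1: component {v1, v2, v3, v4, v7}.
From v5: component {v5, v6, v8}.
That's 2 components.

2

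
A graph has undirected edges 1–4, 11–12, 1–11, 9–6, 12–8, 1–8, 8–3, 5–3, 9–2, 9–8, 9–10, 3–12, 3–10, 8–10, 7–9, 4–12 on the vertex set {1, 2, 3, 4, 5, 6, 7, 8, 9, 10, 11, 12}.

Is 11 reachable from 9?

Yes

Explore from 9.
Distance 1: reach 2, 6, 7, 8, 10.
Distance 2: reach 1, 3, 12.
Distance 3: reach 4, 5, 11.
Found 11.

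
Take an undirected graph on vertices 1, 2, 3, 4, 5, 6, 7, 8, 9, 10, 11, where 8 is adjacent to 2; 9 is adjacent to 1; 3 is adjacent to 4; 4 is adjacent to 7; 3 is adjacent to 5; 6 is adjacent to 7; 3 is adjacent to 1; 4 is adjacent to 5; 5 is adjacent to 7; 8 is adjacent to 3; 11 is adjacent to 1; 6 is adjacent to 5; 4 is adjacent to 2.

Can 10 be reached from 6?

Explore from 6.
Distance 1: reach 5, 7.
Distance 2: reach 3, 4.
Distance 3: reach 1, 2, 8.
Distance 4: reach 9, 11.
The search is exhausted without reaching 10; it lies in a different component.

No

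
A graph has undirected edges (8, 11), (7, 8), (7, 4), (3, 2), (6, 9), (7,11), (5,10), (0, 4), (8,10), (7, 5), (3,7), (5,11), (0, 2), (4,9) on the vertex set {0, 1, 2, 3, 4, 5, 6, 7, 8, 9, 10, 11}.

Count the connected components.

From 0: component {0, 2, 3, 4, 5, 6, 7, 8, 9, 10, 11}.
From 1: component {1}.
That's 2 components.

2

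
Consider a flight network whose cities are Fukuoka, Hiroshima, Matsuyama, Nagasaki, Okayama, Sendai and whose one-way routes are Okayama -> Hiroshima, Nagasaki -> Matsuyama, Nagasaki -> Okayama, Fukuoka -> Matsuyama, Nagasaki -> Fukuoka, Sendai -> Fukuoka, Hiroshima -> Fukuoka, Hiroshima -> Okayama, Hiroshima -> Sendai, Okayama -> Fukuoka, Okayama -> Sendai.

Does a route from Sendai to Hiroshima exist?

No

Explore from Sendai.
Distance 1: reach Fukuoka.
Distance 2: reach Matsuyama.
The search from Sendai is exhausted; no directed path reaches Hiroshima.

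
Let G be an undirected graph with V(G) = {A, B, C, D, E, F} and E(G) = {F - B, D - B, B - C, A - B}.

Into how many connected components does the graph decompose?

From A: component {A, B, C, D, F}.
From E: component {E}.
That's 2 components.

2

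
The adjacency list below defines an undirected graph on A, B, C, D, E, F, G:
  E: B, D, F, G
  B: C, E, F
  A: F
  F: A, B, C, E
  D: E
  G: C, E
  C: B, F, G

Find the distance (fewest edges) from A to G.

Distance 0: A.
Distance 1: F.
Distance 2: B, C, E.
Distance 3: D, G — contains G.

3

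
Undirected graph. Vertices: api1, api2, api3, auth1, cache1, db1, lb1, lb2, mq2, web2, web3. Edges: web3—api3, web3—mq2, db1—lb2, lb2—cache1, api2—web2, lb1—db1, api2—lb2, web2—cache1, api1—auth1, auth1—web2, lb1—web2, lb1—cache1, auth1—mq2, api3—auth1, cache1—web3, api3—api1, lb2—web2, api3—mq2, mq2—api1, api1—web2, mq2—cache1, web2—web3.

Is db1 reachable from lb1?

Yes

Explore from lb1.
Distance 1: reach cache1, db1, web2.
Found db1.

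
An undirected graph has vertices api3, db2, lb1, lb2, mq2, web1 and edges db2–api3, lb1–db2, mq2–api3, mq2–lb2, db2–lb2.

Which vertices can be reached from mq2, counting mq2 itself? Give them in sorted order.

Start at mq2.
Its neighbours: api3, lb2.
Then their neighbours: db2.
Then next layer: lb1.
Nothing further is reachable.

api3, db2, lb1, lb2, mq2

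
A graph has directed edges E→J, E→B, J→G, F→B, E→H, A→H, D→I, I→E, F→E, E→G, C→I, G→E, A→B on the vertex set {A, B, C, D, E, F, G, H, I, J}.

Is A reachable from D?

No

Explore from D.
Distance 1: reach I.
Distance 2: reach E.
Distance 3: reach B, G, H, J.
The search from D is exhausted; no directed path reaches A.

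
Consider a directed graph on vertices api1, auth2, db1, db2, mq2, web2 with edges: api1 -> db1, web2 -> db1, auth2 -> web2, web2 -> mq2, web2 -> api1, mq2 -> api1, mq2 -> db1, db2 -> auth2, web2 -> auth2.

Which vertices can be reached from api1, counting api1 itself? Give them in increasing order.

api1, db1

Start at api1.
Its neighbours: db1.
Nothing further is reachable.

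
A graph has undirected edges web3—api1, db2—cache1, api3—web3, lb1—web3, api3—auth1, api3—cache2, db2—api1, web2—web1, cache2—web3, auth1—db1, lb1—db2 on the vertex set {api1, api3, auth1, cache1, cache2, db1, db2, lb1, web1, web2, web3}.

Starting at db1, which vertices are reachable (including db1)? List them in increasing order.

Start at db1.
Its neighbours: auth1.
Then their neighbours: api3.
Then next layer: cache2, web3.
Then next layer: api1, lb1.
Then next layer: db2.
Then next layer: cache1.
Nothing further is reachable.

api1, api3, auth1, cache1, cache2, db1, db2, lb1, web3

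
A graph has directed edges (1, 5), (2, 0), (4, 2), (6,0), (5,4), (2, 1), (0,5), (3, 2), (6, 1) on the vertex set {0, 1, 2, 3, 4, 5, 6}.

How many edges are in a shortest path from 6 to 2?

Distance 0: 6.
Distance 1: 0, 1.
Distance 2: 5.
Distance 3: 4.
Distance 4: 2 — contains 2.

4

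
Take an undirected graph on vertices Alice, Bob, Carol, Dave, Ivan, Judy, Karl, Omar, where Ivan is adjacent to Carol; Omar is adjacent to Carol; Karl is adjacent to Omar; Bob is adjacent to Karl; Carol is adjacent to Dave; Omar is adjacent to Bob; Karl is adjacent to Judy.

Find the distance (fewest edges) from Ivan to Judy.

4

Distance 0: Ivan.
Distance 1: Carol.
Distance 2: Dave, Omar.
Distance 3: Bob, Karl.
Distance 4: Judy — contains Judy.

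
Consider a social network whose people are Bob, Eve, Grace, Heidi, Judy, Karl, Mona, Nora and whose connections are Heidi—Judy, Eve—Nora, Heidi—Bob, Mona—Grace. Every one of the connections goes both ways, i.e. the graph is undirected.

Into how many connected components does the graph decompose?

From Bob: component {Bob, Heidi, Judy}.
From Eve: component {Eve, Nora}.
From Grace: component {Grace, Mona}.
From Karl: component {Karl}.
That's 4 components.

4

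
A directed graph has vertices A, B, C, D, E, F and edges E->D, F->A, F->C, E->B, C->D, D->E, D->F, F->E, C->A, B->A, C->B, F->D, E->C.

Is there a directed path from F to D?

Explore from F.
Distance 1: reach A, C, D, E.
Found D.

Yes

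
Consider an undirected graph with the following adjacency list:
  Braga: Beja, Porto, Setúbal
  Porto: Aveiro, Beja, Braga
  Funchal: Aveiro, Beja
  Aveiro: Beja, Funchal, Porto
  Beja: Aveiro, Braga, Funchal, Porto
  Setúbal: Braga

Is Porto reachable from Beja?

Yes

Explore from Beja.
Distance 1: reach Aveiro, Braga, Funchal, Porto.
Found Porto.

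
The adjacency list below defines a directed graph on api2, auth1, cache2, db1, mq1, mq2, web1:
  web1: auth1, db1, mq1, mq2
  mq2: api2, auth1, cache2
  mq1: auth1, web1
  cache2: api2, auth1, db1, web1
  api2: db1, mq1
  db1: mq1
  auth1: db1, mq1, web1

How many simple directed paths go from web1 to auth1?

web1→auth1
web1→db1→mq1→auth1
web1→mq1→auth1
web1→mq2→api2→db1→mq1→auth1
web1→mq2→api2→mq1→auth1
web1→mq2→auth1
web1→mq2→cache2→api2→db1→mq1→auth1
web1→mq2→cache2→api2→mq1→auth1
web1→mq2→cache2→auth1
web1→mq2→cache2→db1→mq1→auth1

10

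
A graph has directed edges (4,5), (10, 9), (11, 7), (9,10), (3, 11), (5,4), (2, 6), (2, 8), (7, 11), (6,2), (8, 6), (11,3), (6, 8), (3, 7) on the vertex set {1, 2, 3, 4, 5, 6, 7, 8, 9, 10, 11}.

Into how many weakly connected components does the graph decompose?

5

From 1: component {1}.
From 2: component {2, 6, 8}.
From 3: component {3, 7, 11}.
From 4: component {4, 5}.
From 9: component {9, 10}.
That's 5 components.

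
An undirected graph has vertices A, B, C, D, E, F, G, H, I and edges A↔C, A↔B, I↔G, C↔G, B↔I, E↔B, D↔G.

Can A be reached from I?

Yes

Explore from I.
Distance 1: reach B, G.
Distance 2: reach A, C, D, E.
Found A.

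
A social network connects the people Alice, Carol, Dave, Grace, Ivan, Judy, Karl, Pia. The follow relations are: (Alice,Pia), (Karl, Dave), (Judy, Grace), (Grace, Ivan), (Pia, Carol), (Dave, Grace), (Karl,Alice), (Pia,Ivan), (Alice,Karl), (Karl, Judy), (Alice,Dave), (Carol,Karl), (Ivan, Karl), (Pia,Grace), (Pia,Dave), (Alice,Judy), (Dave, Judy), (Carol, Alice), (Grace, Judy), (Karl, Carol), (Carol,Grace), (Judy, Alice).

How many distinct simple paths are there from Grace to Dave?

Grace→Ivan→Karl→Alice→Dave
Grace→Ivan→Karl→Alice→Pia→Dave
Grace→Ivan→Karl→Carol→Alice→Dave
Grace→Ivan→Karl→Carol→Alice→Pia→Dave
Grace→Ivan→Karl→Dave
Grace→Ivan→Karl→Judy→Alice→Dave
Grace→Ivan→Karl→Judy→Alice→Pia→Dave
Grace→Judy→Alice→Dave
Grace→Judy→Alice→Karl→Dave
Grace→Judy→Alice→Pia→Carol→Karl→Dave
Grace→Judy→Alice→Pia→Dave
Grace→Judy→Alice→Pia→Ivan→Karl→Dave

12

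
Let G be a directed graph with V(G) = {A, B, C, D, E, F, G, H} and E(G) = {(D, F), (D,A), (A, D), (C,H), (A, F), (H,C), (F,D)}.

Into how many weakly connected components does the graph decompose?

From A: component {A, D, F}.
From B: component {B}.
From C: component {C, H}.
From E: component {E}.
From G: component {G}.
That's 5 components.

5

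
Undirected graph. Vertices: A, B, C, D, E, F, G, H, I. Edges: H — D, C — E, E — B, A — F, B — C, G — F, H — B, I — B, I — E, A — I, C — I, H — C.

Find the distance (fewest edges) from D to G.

6

Distance 0: D.
Distance 1: H.
Distance 2: B, C.
Distance 3: E, I.
Distance 4: A.
Distance 5: F.
Distance 6: G — contains G.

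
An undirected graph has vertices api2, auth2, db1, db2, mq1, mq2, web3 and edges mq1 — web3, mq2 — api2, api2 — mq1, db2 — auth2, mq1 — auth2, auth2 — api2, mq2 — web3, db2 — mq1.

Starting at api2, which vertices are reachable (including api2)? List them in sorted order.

api2, auth2, db2, mq1, mq2, web3

Start at api2.
Its neighbours: auth2, mq1, mq2.
Then their neighbours: db2, web3.
Nothing further is reachable.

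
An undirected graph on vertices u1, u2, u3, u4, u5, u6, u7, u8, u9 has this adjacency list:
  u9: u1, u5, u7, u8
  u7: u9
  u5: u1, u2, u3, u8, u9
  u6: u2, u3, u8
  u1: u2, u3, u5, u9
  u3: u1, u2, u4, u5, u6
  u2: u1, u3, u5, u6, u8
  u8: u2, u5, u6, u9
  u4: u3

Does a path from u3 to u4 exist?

Explore from u3.
Distance 1: reach u1, u2, u4, u5, u6.
Found u4.

Yes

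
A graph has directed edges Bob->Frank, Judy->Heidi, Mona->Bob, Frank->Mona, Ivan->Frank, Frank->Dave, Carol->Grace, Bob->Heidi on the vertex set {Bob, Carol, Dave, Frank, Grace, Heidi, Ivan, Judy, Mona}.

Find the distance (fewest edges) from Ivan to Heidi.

4

Distance 0: Ivan.
Distance 1: Frank.
Distance 2: Dave, Mona.
Distance 3: Bob.
Distance 4: Heidi — contains Heidi.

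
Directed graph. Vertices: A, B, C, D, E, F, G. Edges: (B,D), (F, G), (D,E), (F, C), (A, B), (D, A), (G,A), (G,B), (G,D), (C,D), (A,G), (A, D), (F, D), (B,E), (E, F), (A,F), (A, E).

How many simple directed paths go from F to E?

F→C→D→A→B→E
F→C→D→A→E
F→C→D→A→G→B→E
F→C→D→E
F→D→A→B→E
F→D→A→E
F→D→A→G→B→E
F→D→E
... and 10 more.

18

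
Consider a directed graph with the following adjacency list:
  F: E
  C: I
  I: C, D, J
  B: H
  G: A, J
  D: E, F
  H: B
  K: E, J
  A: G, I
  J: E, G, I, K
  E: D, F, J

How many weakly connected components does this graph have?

2

From A: component {A, C, D, E, F, G, I, J, K}.
From B: component {B, H}.
That's 2 components.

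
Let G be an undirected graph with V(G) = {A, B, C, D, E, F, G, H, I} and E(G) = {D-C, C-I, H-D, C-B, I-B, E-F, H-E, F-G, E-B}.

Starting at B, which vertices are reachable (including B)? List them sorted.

Start at B.
Its neighbours: C, E, I.
Then their neighbours: D, F, H.
Then next layer: G.
Nothing further is reachable.

B, C, D, E, F, G, H, I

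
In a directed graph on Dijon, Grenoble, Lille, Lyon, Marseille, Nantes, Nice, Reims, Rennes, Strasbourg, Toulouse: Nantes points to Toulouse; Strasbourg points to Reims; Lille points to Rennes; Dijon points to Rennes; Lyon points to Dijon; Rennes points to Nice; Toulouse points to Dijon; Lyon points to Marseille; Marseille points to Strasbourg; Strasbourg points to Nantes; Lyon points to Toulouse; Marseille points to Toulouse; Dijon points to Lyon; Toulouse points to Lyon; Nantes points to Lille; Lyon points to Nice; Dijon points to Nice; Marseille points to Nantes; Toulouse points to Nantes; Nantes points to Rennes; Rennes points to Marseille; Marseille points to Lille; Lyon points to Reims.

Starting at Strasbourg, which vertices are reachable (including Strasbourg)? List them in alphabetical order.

Dijon, Lille, Lyon, Marseille, Nantes, Nice, Reims, Rennes, Strasbourg, Toulouse

Start at Strasbourg.
Its neighbours: Nantes, Reims.
Then their neighbours: Lille, Rennes, Toulouse.
Then next layer: Dijon, Lyon, Marseille, Nice.
Nothing further is reachable.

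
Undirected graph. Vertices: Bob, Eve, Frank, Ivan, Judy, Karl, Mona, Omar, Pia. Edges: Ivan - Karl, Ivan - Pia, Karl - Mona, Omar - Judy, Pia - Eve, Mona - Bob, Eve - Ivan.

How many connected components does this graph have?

From Bob: component {Bob, Eve, Ivan, Karl, Mona, Pia}.
From Frank: component {Frank}.
From Judy: component {Judy, Omar}.
That's 3 components.

3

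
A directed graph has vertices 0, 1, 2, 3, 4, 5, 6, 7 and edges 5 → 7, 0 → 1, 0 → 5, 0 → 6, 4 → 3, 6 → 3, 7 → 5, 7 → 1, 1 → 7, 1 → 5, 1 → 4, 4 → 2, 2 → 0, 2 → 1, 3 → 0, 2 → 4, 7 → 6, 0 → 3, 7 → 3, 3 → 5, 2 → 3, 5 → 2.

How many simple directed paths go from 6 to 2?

7

6→3→0→1→4→2
6→3→0→1→5→2
6→3→0→1→7→5→2
6→3→0→5→2
6→3→0→5→7→1→4→2
6→3→5→2
6→3→5→7→1→4→2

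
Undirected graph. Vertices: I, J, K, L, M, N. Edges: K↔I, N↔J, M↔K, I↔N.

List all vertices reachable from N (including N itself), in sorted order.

I, J, K, M, N

Start at N.
Its neighbours: I, J.
Then their neighbours: K.
Then next layer: M.
Nothing further is reachable.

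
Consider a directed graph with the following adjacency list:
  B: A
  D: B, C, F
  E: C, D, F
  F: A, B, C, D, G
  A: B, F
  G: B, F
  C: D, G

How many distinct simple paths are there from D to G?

D→B→A→F→C→G
D→B→A→F→G
D→C→G
D→F→C→G
D→F→G

5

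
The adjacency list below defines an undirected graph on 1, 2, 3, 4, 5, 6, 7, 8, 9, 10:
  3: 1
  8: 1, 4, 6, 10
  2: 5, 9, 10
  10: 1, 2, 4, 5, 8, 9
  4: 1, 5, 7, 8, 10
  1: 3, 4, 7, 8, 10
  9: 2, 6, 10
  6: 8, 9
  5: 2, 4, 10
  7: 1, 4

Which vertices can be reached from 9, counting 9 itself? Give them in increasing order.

Start at 9.
Its neighbours: 2, 6, 10.
Then their neighbours: 1, 4, 5, 8.
Then next layer: 3, 7.
Every vertex is now reached.

1, 2, 3, 4, 5, 6, 7, 8, 9, 10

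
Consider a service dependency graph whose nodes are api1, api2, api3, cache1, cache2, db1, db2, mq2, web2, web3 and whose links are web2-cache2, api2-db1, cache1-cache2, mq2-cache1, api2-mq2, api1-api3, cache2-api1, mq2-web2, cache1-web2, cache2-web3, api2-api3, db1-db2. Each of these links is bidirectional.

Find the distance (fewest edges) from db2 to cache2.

5

Distance 0: db2.
Distance 1: db1.
Distance 2: api2.
Distance 3: api3, mq2.
Distance 4: api1, cache1, web2.
Distance 5: cache2 — contains cache2.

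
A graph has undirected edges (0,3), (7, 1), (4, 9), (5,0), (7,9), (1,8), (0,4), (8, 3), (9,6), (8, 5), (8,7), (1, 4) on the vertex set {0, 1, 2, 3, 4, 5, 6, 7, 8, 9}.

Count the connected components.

From 0: component {0, 1, 3, 4, 5, 6, 7, 8, 9}.
From 2: component {2}.
That's 2 components.

2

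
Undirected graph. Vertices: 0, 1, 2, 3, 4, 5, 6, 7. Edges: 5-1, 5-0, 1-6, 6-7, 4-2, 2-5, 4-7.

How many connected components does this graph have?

From 0: component {0, 1, 2, 4, 5, 6, 7}.
From 3: component {3}.
That's 2 components.

2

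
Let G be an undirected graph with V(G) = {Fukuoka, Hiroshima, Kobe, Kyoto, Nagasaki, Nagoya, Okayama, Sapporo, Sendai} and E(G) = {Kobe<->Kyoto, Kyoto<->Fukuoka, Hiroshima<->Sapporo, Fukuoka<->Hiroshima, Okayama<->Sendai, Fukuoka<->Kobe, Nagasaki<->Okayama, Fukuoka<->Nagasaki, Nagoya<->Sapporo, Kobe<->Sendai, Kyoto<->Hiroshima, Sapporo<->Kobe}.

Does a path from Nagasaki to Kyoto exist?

Yes

Explore from Nagasaki.
Distance 1: reach Fukuoka, Okayama.
Distance 2: reach Hiroshima, Kobe, Kyoto, Sendai.
Found Kyoto.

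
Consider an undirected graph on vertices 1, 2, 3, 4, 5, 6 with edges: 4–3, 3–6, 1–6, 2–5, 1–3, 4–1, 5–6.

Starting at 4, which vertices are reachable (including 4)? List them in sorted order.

Start at 4.
Its neighbours: 1, 3.
Then their neighbours: 6.
Then next layer: 5.
Then next layer: 2.
Every vertex is now reached.

1, 2, 3, 4, 5, 6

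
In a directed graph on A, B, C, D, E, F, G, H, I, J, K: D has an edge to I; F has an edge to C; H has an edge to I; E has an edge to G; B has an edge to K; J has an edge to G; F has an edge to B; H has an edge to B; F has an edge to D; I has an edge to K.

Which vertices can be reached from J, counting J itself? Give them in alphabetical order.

G, J

Start at J.
Its neighbours: G.
Nothing further is reachable.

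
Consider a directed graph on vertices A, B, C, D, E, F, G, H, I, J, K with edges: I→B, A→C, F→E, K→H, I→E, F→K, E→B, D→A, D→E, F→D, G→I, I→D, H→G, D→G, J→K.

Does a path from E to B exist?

Yes

Explore from E.
Distance 1: reach B.
Found B.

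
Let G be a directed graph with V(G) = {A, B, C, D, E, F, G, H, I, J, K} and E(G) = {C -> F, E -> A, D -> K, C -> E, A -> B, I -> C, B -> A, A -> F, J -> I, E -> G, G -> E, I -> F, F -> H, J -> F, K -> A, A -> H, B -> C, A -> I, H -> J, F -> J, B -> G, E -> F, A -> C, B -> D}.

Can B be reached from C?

Explore from C.
Distance 1: reach E, F.
Distance 2: reach A, G, H, J.
Distance 3: reach B, I.
Found B.

Yes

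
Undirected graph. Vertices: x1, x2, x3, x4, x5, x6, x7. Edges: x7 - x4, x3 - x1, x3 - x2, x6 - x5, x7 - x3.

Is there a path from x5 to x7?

No

Explore from x5.
Distance 1: reach x6.
The search is exhausted without reaching x7; it lies in a different component.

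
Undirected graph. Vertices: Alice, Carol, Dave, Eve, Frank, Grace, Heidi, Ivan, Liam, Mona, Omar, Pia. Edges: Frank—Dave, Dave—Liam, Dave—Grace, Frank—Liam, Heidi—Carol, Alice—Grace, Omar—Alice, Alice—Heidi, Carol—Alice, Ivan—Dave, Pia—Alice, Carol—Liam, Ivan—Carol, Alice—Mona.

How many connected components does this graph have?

2

From Alice: component {Alice, Carol, Dave, Frank, Grace, Heidi, Ivan, Liam, Mona, Omar, Pia}.
From Eve: component {Eve}.
That's 2 components.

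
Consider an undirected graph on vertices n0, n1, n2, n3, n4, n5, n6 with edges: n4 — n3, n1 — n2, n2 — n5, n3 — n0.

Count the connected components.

3

From n0: component {n0, n3, n4}.
From n1: component {n1, n2, n5}.
From n6: component {n6}.
That's 3 components.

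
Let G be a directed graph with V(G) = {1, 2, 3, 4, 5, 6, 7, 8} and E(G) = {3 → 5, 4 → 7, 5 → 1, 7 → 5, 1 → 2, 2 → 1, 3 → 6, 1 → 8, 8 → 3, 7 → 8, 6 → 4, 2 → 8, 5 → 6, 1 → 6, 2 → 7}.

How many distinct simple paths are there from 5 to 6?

5→1→2→7→8→3→6
5→1→2→8→3→6
5→1→6
5→1→8→3→6
5→6

5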